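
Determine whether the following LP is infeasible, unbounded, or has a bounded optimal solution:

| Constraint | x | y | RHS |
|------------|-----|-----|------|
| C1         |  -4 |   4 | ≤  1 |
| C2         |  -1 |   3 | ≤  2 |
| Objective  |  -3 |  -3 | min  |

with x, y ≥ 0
Feasible point: (0, 0) satisfies every constraint, so the LP is feasible.
Direction d = (1, 0): for each constraint row a, a·d ≤ 0 —
  (-4)(1) + (4)(0) = -4 ≤ 0
  (-1)(1) + (3)(0) = -1 ≤ 0
and d ≥ 0, so (0, 0) + t·d stays feasible for every t ≥ 0. Along this ray z = -3x - 3y changes by -3 per unit t, so z → −∞.

Unbounded — the objective can decrease without bound over the feasible region.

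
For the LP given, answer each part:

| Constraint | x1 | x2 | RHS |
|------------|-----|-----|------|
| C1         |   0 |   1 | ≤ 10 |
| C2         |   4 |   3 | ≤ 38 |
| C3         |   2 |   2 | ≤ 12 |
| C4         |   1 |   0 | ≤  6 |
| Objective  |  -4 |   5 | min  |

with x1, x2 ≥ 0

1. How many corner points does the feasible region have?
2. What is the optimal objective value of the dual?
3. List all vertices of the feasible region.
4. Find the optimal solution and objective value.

1. 3
2. -24 (by strong duality, equal to the primal optimum)
3. (0, 0), (6, 0), (0, 6)
4. x1 = 6, x2 = 0, z = -24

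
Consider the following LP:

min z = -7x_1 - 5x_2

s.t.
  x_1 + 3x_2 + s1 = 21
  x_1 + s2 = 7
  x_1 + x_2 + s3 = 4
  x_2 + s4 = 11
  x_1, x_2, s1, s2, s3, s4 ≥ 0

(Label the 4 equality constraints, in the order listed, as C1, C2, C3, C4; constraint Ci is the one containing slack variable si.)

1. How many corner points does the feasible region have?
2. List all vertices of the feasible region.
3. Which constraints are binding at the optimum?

1. 3
2. (0, 0), (4, 0), (0, 4)
3. C3, x_2 ≥ 0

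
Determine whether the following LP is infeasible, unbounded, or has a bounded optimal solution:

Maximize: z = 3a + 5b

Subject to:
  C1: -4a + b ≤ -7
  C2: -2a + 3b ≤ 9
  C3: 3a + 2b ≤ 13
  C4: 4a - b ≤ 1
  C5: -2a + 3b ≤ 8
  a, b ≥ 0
C4 requires 4a - b ≤ 1, while C1 (-4a + b ≤ -7) is equivalent to 4a - b ≥ 7. Together they would need 7 ≤ 4a - b ≤ 1, which is impossible since 7 > 1. No point satisfies all constraints.

The feasible region is empty; the LP is infeasible.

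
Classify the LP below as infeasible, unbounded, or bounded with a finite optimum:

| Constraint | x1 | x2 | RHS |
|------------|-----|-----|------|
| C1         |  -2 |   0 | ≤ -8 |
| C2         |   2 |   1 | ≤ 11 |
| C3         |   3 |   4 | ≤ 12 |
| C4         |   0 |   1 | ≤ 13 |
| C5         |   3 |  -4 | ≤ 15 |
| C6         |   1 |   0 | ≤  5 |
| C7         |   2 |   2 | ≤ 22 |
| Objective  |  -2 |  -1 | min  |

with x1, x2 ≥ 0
The point (4, 0) satisfies every constraint, so the LP is feasible; the constraints give x1 ≤ 5 and x2 ≤ 13, which with x1, x2 ≥ 0 keep the feasible region inside a bounded box. A feasible, bounded LP attains a finite optimum at a vertex.

The LP has an optimal solution: (4, 0) with z = -8.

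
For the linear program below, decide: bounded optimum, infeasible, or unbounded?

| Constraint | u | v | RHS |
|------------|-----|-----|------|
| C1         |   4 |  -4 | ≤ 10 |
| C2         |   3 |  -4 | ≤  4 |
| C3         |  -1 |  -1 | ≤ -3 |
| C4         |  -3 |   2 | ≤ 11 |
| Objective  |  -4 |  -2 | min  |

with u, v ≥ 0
Feasible point: (0, 3) satisfies every constraint, so the LP is feasible.
Direction d = (1, 1): for each constraint row a, a·d ≤ 0 —
  (4)(1) + (-4)(1) = 0 ≤ 0
  (3)(1) + (-4)(1) = -1 ≤ 0
  (-1)(1) + (-1)(1) = -2 ≤ 0
  (-3)(1) + (2)(1) = -1 ≤ 0
and d ≥ 0, so (0, 3) + t·d stays feasible for every t ≥ 0. Along this ray z = -4u - 2v changes by -6 per unit t, so z → −∞.

Unbounded — the objective can decrease without bound over the feasible region.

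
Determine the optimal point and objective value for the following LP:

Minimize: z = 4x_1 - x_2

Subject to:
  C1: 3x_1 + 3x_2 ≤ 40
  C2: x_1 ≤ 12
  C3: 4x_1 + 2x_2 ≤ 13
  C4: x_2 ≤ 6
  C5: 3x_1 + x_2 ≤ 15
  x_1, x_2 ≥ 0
x_1 = 0, x_2 = 6, z = -6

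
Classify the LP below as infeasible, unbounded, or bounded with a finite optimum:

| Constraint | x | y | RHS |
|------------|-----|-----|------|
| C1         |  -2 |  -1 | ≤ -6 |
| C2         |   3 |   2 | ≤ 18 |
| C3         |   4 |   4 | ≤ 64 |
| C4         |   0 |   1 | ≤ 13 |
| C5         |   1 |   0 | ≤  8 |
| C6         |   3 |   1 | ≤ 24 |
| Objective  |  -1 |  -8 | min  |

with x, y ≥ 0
The point (0, 9) satisfies every constraint, so the LP is feasible; the constraints give x ≤ 8 and y ≤ 13, which with x, y ≥ 0 keep the feasible region inside a bounded box. A feasible, bounded LP attains a finite optimum at a vertex.

Evaluating z = -x - 8y at each vertex:
  (3, 0): z = -3
  (6, 0): z = -6
  (0, 9): z = -72
  (0, 6): z = -48

The LP has an optimal solution: (0, 9) with z = -72.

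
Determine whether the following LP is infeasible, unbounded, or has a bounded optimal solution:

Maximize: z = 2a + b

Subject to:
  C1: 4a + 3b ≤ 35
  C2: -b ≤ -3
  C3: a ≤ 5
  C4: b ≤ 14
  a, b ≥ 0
The point (5, 5) satisfies every constraint, so the LP is feasible; the constraints give a ≤ 5 and b ≤ 14, which with a, b ≥ 0 keep the feasible region inside a bounded box. A feasible, bounded LP attains a finite optimum at a vertex.

The LP has an optimal solution: (5, 5) with z = 15.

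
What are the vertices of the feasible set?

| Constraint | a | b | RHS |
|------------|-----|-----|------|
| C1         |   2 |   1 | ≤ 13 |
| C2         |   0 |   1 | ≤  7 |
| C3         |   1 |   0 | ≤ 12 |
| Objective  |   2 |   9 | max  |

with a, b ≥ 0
Each vertex is the intersection of two constraint boundaries that also satisfies all remaining constraints:
  a = 0 and b = 0 → (0, 0)
  2a + b = 13 and b = 0 → (6.5, 0)
  2a + b = 13 and b = 7 → (3, 7)
  b = 7 and a = 0 → (0, 7)

Vertices: (0, 0), (6.5, 0), (3, 7), (0, 7)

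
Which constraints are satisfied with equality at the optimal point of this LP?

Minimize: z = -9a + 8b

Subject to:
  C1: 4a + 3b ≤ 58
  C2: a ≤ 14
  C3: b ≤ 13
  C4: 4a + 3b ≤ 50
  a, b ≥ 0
Optimal: a = 12.5, b = 0
Binding: C4, b ≥ 0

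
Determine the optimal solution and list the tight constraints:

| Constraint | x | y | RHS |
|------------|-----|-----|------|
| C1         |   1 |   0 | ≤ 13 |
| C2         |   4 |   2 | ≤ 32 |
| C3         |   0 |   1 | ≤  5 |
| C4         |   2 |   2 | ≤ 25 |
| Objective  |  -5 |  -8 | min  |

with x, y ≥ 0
Optimal: x = 5.5, y = 5
Slack at optimum:
  C1: slack = 7.5
  C2: slack = 0 (binding)
  C3: slack = 0 (binding)
  C4: slack = 4
  x ≥ 0: x = 5.5
  y ≥ 0: y = 5
Binding constraints: C2, C3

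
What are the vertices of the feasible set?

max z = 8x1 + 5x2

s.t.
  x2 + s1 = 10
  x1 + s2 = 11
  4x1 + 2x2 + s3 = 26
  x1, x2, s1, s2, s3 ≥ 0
Each vertex is the intersection of two constraint boundaries that also satisfies all remaining constraints:
  x1 = 0 and x2 = 0 → (0, 0)
  4x1 + 2x2 = 26 and x2 = 0 → (6.5, 0)
  x2 = 10 and 4x1 + 2x2 = 26 → (1.5, 10)
  x2 = 10 and x1 = 0 → (0, 10)

Vertices: (0, 0), (6.5, 0), (1.5, 10), (0, 10)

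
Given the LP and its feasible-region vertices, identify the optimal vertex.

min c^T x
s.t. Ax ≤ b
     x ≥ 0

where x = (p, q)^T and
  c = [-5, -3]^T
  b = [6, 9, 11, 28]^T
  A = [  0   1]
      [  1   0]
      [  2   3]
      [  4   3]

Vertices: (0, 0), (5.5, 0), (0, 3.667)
(5.5, 0) with z = -27.5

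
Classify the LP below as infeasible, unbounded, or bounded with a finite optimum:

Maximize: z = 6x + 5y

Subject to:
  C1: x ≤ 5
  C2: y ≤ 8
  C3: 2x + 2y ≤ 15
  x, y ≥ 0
The point (5, 2.5) satisfies every constraint, so the LP is feasible; the constraints give x ≤ 5 and y ≤ 8, which with x, y ≥ 0 keep the feasible region inside a bounded box. A feasible, bounded LP attains a finite optimum at a vertex.

Evaluating z = 6x + 5y at each vertex:
  (0, 0): z = 0
  (5, 0): z = 30
  (5, 2.5): z = 42.5
  (0, 7.5): z = 37.5

Bounded optimum: z* = 42.5 at (5, 2.5).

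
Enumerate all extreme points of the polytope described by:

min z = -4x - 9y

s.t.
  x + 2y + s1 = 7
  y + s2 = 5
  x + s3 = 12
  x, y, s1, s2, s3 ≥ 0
Each vertex is the intersection of two constraint boundaries that also satisfies all remaining constraints:
  x = 0 and y = 0 → (0, 0)
  x + 2y = 7 and y = 0 → (7, 0)
  x + 2y = 7 and x = 0 → (0, 3.5)

Vertices: (0, 0), (7, 0), (0, 3.5)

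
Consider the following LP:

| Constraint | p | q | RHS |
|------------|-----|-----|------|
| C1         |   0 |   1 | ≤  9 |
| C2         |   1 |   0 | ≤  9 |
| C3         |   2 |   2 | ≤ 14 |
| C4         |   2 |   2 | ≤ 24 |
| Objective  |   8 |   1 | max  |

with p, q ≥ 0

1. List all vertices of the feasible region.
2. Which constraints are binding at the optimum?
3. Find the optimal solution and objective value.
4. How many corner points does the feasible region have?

1. (0, 0), (7, 0), (0, 7)
2. C3, q ≥ 0
3. p = 7, q = 0, z = 56
4. 3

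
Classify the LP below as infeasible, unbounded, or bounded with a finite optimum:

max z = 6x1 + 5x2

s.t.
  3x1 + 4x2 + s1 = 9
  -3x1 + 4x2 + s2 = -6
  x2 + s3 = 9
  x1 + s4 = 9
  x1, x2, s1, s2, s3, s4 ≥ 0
The point (3, 0) satisfies every constraint, so the LP is feasible; the constraints give x1 ≤ 9 and x2 ≤ 9, which with x1, x2 ≥ 0 keep the feasible region inside a bounded box. A feasible, bounded LP attains a finite optimum at a vertex.

The LP has an optimal solution: (3, 0) with z = 18.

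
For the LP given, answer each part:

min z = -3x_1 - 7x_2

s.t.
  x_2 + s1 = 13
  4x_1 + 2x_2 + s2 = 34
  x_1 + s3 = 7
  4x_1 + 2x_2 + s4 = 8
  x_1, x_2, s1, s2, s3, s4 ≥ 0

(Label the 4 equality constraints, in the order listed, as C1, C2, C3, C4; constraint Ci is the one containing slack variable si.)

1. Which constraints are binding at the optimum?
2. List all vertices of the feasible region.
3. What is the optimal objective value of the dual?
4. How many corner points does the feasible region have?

1. C4, x_1 ≥ 0
2. (0, 0), (2, 0), (0, 4)
3. -28 (by strong duality, equal to the primal optimum)
4. 3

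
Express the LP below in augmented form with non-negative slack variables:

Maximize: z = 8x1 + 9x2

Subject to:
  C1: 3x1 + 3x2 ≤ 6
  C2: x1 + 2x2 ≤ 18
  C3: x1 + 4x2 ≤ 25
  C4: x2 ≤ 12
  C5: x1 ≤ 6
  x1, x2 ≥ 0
max z = 8x1 + 9x2

s.t.
  3x1 + 3x2 + s1 = 6
  x1 + 2x2 + s2 = 18
  x1 + 4x2 + s3 = 25
  x2 + s4 = 12
  x1 + s5 = 6
  x1, x2, s1, s2, s3, s4, s5 ≥ 0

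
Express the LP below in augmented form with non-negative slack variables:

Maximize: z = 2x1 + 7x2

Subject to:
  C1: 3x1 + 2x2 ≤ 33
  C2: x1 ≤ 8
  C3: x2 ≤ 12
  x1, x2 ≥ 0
max z = 2x1 + 7x2

s.t.
  3x1 + 2x2 + s1 = 33
  x1 + s2 = 8
  x2 + s3 = 12
  x1, x2, s1, s2, s3 ≥ 0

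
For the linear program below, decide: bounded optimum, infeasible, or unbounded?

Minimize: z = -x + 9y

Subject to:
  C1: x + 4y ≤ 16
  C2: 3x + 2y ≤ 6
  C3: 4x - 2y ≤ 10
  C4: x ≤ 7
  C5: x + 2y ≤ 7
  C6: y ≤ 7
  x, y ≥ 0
The point (2, 0) satisfies every constraint, so the LP is feasible; the constraints give x ≤ 7 and y ≤ 7, which with x, y ≥ 0 keep the feasible region inside a bounded box. A feasible, bounded LP attains a finite optimum at a vertex.

Evaluating z = -x + 9y at each vertex:
  (0, 0): z = 0
  (2, 0): z = -2
  (0, 3): z = 27

Bounded optimum: z* = -2 at (2, 0).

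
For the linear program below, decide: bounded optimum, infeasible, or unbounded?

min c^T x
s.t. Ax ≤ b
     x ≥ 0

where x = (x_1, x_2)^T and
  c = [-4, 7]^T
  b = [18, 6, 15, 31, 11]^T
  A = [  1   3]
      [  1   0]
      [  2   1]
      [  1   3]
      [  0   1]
The point (6, 0) satisfies every constraint, so the LP is feasible; the constraints give x_1 ≤ 6 and x_2 ≤ 11, which with x_1, x_2 ≥ 0 keep the feasible region inside a bounded box. A feasible, bounded LP attains a finite optimum at a vertex.

Evaluating z = -4x_1 + 7x_2 at each vertex:
  (0, 0): z = 0
  (6, 0): z = -24
  (6, 3): z = -3
  (5.4, 4.2): z = 7.8
  (0, 6): z = 42

The LP has an optimal solution: (6, 0) with z = -24.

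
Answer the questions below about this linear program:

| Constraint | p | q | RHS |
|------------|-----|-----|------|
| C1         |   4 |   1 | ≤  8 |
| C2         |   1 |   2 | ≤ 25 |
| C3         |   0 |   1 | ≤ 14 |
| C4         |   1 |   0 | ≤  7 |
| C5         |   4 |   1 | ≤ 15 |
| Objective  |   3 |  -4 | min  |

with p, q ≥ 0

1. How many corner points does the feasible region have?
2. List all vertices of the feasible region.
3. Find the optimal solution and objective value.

1. 3
2. (0, 0), (2, 0), (0, 8)
3. p = 0, q = 8, z = -32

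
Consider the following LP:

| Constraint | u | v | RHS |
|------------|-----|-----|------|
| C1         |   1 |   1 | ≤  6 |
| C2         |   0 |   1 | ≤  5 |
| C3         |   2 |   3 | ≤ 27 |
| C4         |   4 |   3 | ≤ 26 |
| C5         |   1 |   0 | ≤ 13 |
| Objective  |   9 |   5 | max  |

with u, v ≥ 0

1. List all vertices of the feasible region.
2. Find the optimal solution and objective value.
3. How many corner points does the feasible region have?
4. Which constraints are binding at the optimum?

1. (0, 0), (6, 0), (1, 5), (0, 5)
2. u = 6, v = 0, z = 54
3. 4
4. C1, v ≥ 0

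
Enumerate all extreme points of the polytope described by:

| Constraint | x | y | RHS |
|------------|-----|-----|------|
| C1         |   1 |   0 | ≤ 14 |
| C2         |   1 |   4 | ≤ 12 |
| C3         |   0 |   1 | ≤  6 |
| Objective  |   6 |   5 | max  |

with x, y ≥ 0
Each vertex is the intersection of two constraint boundaries that also satisfies all remaining constraints:
  x = 0 and y = 0 → (0, 0)
  x + 4y = 12 and y = 0 → (12, 0)
  x + 4y = 12 and x = 0 → (0, 3)

Vertices: (0, 0), (12, 0), (0, 3)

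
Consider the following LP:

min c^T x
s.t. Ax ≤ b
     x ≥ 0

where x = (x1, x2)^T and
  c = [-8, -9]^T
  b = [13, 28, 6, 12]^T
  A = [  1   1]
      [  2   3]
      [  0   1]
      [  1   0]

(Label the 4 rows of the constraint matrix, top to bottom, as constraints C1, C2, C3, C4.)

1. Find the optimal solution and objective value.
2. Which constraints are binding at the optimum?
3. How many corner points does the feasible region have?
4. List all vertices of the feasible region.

1. x1 = 11, x2 = 2, z = -106
2. C1, C2
3. 6
4. (0, 0), (12, 0), (12, 1), (11, 2), (5, 6), (0, 6)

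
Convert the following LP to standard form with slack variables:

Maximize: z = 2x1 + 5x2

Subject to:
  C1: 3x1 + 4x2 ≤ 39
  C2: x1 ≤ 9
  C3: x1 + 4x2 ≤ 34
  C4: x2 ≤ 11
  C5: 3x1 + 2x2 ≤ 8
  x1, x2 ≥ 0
max z = 2x1 + 5x2

s.t.
  3x1 + 4x2 + s1 = 39
  x1 + s2 = 9
  x1 + 4x2 + s3 = 34
  x2 + s4 = 11
  3x1 + 2x2 + s5 = 8
  x1, x2, s1, s2, s3, s4, s5 ≥ 0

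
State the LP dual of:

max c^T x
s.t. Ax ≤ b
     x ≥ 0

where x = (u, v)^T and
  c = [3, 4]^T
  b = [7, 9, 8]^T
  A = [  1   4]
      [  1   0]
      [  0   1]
Minimize: z = 7y1 + 9y2 + 8y3

Subject to:
  C1: -y1 - y2 ≤ -3
  C2: -4y1 - y3 ≤ -4
  y1, y2, y3 ≥ 0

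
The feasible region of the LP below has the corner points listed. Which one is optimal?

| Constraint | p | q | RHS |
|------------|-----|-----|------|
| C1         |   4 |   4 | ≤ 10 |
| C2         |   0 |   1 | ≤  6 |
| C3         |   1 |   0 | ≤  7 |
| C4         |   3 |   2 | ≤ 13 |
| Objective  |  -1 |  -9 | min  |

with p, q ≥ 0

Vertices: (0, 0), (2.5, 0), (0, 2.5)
Evaluating z = -p - 9q at each vertex:
  (0, 0): z = 0
  (2.5, 0): z = -2.5
  (0, 2.5): z = -22.5

The smallest value is z = -22.5, attained at (0, 2.5).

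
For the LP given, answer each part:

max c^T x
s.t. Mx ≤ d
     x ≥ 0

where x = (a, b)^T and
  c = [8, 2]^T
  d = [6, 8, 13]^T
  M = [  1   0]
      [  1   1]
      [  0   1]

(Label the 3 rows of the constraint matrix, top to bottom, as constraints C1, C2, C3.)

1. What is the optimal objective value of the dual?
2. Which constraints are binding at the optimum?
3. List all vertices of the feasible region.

1. 52 (by strong duality, equal to the primal optimum)
2. C1, C2
3. (0, 0), (6, 0), (6, 2), (0, 8)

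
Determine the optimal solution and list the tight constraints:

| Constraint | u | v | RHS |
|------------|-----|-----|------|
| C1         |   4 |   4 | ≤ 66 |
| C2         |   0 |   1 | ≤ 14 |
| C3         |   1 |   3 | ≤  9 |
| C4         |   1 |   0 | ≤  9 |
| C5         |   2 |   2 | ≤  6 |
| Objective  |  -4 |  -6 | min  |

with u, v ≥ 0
Optimal: u = 0, v = 3
Binding: C3, C5, u ≥ 0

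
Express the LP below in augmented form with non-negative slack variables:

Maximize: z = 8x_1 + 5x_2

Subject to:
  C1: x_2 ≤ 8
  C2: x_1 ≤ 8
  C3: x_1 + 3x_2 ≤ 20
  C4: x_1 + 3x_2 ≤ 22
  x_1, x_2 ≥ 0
max z = 8x_1 + 5x_2

s.t.
  x_2 + s1 = 8
  x_1 + s2 = 8
  x_1 + 3x_2 + s3 = 20
  x_1 + 3x_2 + s4 = 22
  x_1, x_2, s1, s2, s3, s4 ≥ 0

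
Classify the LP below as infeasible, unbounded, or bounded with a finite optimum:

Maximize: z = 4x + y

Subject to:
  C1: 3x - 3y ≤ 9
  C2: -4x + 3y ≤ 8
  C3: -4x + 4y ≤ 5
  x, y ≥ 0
Feasible point: (0, 0) satisfies every constraint, so the LP is feasible.
Direction d = (1, 1): for each constraint row a, a·d ≤ 0 —
  (3)(1) + (-3)(1) = 0 ≤ 0
  (-4)(1) + (3)(1) = -1 ≤ 0
  (-4)(1) + (4)(1) = 0 ≤ 0
and d ≥ 0, so (0, 0) + t·d stays feasible for every t ≥ 0. Along this ray z = 4x + y changes by 5 per unit t, so z → +∞.

The LP is unbounded; z can be made arbitrarily large.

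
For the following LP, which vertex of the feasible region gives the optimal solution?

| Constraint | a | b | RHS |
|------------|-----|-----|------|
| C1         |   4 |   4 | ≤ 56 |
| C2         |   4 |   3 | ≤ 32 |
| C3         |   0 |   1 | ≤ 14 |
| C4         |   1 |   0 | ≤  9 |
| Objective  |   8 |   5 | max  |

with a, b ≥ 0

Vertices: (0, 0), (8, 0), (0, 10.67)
(8, 0) with z = 64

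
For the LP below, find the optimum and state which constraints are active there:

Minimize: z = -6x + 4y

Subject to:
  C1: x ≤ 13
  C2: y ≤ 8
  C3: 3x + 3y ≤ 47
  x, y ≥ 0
Optimal: x = 13, y = 0
Slack at optimum:
  C1: slack = 0 (binding)
  C2: slack = 8
  C3: slack = 8
  x ≥ 0: x = 13
  y ≥ 0: y = 0 (binding)
Binding constraints: C1, y ≥ 0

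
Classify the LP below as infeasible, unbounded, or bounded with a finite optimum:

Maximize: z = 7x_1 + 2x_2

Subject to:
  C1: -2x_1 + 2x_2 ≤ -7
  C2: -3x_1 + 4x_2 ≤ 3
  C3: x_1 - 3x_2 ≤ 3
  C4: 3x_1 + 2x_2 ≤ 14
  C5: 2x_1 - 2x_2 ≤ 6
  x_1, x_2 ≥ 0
C5 requires 2x_1 - 2x_2 ≤ 6, while C1 (-2x_1 + 2x_2 ≤ -7) is equivalent to 2x_1 - 2x_2 ≥ 7. Together they would need 7 ≤ 2x_1 - 2x_2 ≤ 6, which is impossible since 7 > 6. No point satisfies all constraints.

Infeasible — the constraint set is empty.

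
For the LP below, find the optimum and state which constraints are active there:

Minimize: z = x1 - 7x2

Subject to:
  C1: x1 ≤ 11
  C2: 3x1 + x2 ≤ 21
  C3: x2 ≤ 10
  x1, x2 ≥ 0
Optimal: x1 = 0, x2 = 10
Binding: C3, x1 ≥ 0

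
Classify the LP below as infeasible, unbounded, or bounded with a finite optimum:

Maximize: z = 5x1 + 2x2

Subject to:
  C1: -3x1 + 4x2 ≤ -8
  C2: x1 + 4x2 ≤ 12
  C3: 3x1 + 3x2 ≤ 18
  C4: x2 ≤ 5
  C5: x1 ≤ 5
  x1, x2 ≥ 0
The point (5, 1) satisfies every constraint, so the LP is feasible; the constraints give x1 ≤ 5 and x2 ≤ 5, which with x1, x2 ≥ 0 keep the feasible region inside a bounded box. A feasible, bounded LP attains a finite optimum at a vertex.

The LP has an optimal solution: (5, 1) with z = 27.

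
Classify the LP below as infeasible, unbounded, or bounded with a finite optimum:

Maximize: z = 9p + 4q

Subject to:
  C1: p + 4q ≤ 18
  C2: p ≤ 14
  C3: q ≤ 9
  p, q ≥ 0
The point (14, 1) satisfies every constraint, so the LP is feasible; the constraints give p ≤ 14 and q ≤ 9, which with p, q ≥ 0 keep the feasible region inside a bounded box. A feasible, bounded LP attains a finite optimum at a vertex.

Evaluating z = 9p + 4q at each vertex:
  (0, 0): z = 0
  (14, 0): z = 126
  (14, 1): z = 130
  (0, 4.5): z = 18

The LP has an optimal solution: (14, 1) with z = 130.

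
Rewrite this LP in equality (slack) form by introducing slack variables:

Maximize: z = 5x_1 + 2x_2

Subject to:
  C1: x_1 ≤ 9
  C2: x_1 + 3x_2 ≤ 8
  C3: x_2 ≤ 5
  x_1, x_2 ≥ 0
max z = 5x_1 + 2x_2

s.t.
  x_1 + s1 = 9
  x_1 + 3x_2 + s2 = 8
  x_2 + s3 = 5
  x_1, x_2, s1, s2, s3 ≥ 0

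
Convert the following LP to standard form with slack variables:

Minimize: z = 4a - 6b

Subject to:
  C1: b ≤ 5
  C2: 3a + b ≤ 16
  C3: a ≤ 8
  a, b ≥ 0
min z = 4a - 6b

s.t.
  b + s1 = 5
  3a + b + s2 = 16
  a + s3 = 8
  a, b, s1, s2, s3 ≥ 0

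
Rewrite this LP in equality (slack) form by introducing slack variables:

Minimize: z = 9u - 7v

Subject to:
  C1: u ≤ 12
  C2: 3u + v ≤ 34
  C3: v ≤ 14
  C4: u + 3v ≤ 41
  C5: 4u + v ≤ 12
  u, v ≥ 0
min z = 9u - 7v

s.t.
  u + s1 = 12
  3u + v + s2 = 34
  v + s3 = 14
  u + 3v + s4 = 41
  4u + v + s5 = 12
  u, v, s1, s2, s3, s4, s5 ≥ 0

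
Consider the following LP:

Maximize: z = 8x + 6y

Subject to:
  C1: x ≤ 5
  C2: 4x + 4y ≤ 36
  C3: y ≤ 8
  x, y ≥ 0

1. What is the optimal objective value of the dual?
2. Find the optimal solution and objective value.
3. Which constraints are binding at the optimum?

1. 64 (by strong duality, equal to the primal optimum)
2. x = 5, y = 4, z = 64
3. C1, C2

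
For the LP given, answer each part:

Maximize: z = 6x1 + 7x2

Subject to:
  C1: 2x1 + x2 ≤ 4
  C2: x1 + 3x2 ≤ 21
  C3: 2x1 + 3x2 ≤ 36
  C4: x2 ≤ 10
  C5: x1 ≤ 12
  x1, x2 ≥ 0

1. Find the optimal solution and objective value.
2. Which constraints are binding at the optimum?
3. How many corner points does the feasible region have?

1. x1 = 0, x2 = 4, z = 28
2. C1, x1 ≥ 0
3. 3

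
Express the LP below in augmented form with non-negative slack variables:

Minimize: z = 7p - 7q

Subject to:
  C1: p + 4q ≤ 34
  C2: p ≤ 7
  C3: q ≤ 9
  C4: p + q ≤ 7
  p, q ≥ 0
min z = 7p - 7q

s.t.
  p + 4q + s1 = 34
  p + s2 = 7
  q + s3 = 9
  p + q + s4 = 7
  p, q, s1, s2, s3, s4 ≥ 0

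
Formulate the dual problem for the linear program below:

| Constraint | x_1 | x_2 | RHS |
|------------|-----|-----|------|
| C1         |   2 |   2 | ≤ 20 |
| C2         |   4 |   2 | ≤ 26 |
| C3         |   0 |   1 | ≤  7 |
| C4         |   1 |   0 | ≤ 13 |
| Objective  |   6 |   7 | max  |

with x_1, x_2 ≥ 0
Minimize: z = 20y1 + 26y2 + 7y3 + 13y4

Subject to:
  C1: -2y1 - 4y2 - y4 ≤ -6
  C2: -2y1 - 2y2 - y3 ≤ -7
  y1, y2, y3, y4 ≥ 0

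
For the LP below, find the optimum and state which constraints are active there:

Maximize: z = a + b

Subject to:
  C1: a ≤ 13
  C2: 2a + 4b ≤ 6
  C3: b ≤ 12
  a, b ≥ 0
Optimal: a = 3, b = 0
Slack at optimum:
  C1: slack = 10
  C2: slack = 0 (binding)
  C3: slack = 12
  a ≥ 0: a = 3
  b ≥ 0: b = 0 (binding)
Binding constraints: C2, b ≥ 0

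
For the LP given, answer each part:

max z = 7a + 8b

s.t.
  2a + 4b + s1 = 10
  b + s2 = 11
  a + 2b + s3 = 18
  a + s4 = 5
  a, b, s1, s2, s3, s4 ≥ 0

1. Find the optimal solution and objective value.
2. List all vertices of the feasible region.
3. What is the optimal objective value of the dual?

1. a = 5, b = 0, z = 35
2. (0, 0), (5, 0), (0, 2.5)
3. 35 (by strong duality, equal to the primal optimum)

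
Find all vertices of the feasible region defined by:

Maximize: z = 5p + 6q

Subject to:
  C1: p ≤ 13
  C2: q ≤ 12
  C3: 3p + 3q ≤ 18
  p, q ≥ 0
Each vertex is the intersection of two constraint boundaries that also satisfies all remaining constraints:
  p = 0 and q = 0 → (0, 0)
  3p + 3q = 18 and q = 0 → (6, 0)
  3p + 3q = 18 and p = 0 → (0, 6)

Vertices: (0, 0), (6, 0), (0, 6)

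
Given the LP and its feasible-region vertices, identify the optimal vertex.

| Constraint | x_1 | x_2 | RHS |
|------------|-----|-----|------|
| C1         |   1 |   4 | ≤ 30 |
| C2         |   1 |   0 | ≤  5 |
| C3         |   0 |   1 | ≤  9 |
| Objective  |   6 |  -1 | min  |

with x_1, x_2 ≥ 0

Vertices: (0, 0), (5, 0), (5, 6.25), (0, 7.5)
(0, 7.5) with z = -7.5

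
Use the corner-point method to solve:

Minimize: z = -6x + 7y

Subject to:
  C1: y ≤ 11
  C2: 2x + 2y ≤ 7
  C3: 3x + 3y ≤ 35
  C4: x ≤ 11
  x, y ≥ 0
x = 3.5, y = 0, z = -21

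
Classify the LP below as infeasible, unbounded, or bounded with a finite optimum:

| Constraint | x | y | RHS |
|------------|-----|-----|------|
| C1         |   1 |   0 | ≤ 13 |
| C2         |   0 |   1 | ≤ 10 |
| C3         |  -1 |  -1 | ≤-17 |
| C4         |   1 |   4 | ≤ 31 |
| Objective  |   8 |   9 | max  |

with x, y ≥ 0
The point (13, 4.5) satisfies every constraint, so the LP is feasible; the constraints give x ≤ 13 and y ≤ 10, which with x, y ≥ 0 keep the feasible region inside a bounded box. A feasible, bounded LP attains a finite optimum at a vertex.

Feasible with finite optimum z* = 144.5 at (13, 4.5).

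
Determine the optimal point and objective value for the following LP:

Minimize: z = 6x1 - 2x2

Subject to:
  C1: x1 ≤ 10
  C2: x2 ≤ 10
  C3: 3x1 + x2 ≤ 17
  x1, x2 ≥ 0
x1 = 0, x2 = 10, z = -20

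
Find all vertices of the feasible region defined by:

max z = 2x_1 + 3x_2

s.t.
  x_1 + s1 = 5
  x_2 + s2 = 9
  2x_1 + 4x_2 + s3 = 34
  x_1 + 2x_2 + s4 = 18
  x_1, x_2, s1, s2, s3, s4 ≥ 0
Each vertex is the intersection of two constraint boundaries that also satisfies all remaining constraints:
  x_1 = 0 and x_2 = 0 → (0, 0)
  x_1 = 5 and x_2 = 0 → (5, 0)
  x_1 = 5 and 2x_1 + 4x_2 = 34 → (5, 6)
  2x_1 + 4x_2 = 34 and x_1 = 0 → (0, 8.5)

Vertices: (0, 0), (5, 0), (5, 6), (0, 8.5)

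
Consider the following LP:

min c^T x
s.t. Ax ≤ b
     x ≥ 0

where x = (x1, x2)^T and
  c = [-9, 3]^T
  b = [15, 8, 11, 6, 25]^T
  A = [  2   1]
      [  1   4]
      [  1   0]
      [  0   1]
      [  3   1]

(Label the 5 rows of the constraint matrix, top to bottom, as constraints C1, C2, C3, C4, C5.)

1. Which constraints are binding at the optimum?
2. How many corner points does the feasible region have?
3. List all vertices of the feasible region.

1. C1, x2 ≥ 0
2. 4
3. (0, 0), (7.5, 0), (7.429, 0.1429), (0, 2)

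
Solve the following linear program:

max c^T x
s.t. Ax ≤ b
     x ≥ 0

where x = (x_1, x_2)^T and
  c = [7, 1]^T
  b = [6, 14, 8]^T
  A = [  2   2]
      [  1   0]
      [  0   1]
Each vertex is the intersection of two constraint boundaries that also satisfies all remaining constraints:
  x_1 = 0 and x_2 = 0 → (0, 0)
  2x_1 + 2x_2 = 6 and x_2 = 0 → (3, 0)
  2x_1 + 2x_2 = 6 and x_1 = 0 → (0, 3)

Evaluating z = 7x_1 + x_2 at each vertex:
  (0, 0): z = 0
  (3, 0): z = 21
  (0, 3): z = 3

The maximum is at (3, 0) with z = 21.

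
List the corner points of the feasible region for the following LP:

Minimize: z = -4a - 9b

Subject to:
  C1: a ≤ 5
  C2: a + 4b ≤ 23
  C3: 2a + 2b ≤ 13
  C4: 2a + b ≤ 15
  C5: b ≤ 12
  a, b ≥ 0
Each vertex is the intersection of two constraint boundaries that also satisfies all remaining constraints:
  a = 0 and b = 0 → (0, 0)
  a = 5 and b = 0 → (5, 0)
  a = 5 and 2a + 2b = 13 → (5, 1.5)
  a + 4b = 23 and 2a + 2b = 13 → (1, 5.5)
  a + 4b = 23 and a = 0 → (0, 5.75)

Vertices: (0, 0), (5, 0), (5, 1.5), (1, 5.5), (0, 5.75)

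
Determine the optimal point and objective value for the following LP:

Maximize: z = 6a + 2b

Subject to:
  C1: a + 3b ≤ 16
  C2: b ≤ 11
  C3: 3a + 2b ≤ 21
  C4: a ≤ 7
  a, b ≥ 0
Each vertex is the intersection of two constraint boundaries that also satisfies all remaining constraints:
  a = 0 and b = 0 → (0, 0)
  3a + 2b = 21 and a = 7 → (7, 0)
  a + 3b = 16 and 3a + 2b = 21 → (4.429, 3.857)
  a + 3b = 16 and a = 0 → (0, 5.333)

Evaluating z = 6a + 2b at each vertex:
  (0, 0): z = 0
  (7, 0): z = 42
  (4.429, 3.857): z = 34.29
  (0, 5.333): z = 10.67

The maximum is at (7, 0) with z = 42.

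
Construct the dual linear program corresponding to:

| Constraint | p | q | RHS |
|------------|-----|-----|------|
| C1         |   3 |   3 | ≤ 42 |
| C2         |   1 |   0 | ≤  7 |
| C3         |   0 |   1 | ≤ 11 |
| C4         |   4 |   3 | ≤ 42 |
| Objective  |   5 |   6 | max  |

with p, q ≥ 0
Minimize: z = 42y1 + 7y2 + 11y3 + 42y4

Subject to:
  C1: -3y1 - y2 - 4y4 ≤ -5
  C2: -3y1 - y3 - 3y4 ≤ -6
  y1, y2, y3, y4 ≥ 0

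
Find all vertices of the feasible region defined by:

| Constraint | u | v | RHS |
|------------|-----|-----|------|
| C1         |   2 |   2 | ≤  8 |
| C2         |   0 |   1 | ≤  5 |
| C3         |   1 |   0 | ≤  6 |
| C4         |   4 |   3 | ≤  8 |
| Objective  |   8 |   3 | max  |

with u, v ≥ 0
Each vertex is the intersection of two constraint boundaries that also satisfies all remaining constraints:
  u = 0 and v = 0 → (0, 0)
  4u + 3v = 8 and v = 0 → (2, 0)
  4u + 3v = 8 and u = 0 → (0, 2.667)

Vertices: (0, 0), (2, 0), (0, 2.667)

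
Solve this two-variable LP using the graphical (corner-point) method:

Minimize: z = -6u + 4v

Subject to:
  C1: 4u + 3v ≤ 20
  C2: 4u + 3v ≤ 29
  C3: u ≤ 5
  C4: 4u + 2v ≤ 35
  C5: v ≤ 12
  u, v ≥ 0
Each vertex is the intersection of two constraint boundaries that also satisfies all remaining constraints:
  u = 0 and v = 0 → (0, 0)
  4u + 3v = 20 and u = 5 → (5, 0)
  4u + 3v = 20 and u = 0 → (0, 6.667)

Evaluating z = -6u + 4v at each vertex:
  (0, 0): z = 0
  (5, 0): z = -30
  (0, 6.667): z = 26.67

The minimum is at (5, 0) with z = -30.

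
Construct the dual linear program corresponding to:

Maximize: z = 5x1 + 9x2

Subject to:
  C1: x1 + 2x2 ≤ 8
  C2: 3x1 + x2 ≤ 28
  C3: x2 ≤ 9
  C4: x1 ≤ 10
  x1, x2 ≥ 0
Minimize: z = 8y1 + 28y2 + 9y3 + 10y4

Subject to:
  C1: -y1 - 3y2 - y4 ≤ -5
  C2: -2y1 - y2 - y3 ≤ -9
  y1, y2, y3, y4 ≥ 0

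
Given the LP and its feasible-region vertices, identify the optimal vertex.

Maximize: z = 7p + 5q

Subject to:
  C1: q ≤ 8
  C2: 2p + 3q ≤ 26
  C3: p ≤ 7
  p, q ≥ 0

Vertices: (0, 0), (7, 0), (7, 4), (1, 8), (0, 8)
(7, 4) with z = 69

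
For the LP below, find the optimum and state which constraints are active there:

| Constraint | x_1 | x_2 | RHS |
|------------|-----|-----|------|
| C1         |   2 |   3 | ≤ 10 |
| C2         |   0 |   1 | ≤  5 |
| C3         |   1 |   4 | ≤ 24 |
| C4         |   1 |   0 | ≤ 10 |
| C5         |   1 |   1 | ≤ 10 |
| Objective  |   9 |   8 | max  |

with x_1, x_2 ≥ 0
Optimal: x_1 = 5, x_2 = 0
Slack at optimum:
  C1: slack = 0 (binding)
  C2: slack = 5
  C3: slack = 19
  C4: slack = 5
  C5: slack = 5
  x_1 ≥ 0: x_1 = 5
  x_2 ≥ 0: x_2 = 0 (binding)
Binding constraints: C1, x_2 ≥ 0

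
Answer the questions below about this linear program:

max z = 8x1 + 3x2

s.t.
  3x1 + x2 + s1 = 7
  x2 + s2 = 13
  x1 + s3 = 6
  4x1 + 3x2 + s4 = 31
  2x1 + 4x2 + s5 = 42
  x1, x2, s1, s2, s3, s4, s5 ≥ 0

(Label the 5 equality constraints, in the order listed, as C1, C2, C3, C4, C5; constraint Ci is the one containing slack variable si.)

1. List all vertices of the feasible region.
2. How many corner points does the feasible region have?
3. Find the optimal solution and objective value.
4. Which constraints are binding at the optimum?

1. (0, 0), (2.333, 0), (0, 7)
2. 3
3. x1 = 0, x2 = 7, z = 21
4. C1, x1 ≥ 0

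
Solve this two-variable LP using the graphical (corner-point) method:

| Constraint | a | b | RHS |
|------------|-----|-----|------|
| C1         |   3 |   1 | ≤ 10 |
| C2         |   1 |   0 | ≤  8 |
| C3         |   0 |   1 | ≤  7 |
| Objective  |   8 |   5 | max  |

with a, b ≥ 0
a = 1, b = 7, z = 43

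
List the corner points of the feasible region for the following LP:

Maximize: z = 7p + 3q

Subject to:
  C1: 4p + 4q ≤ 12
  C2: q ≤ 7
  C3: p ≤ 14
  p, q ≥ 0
Each vertex is the intersection of two constraint boundaries that also satisfies all remaining constraints:
  p = 0 and q = 0 → (0, 0)
  4p + 4q = 12 and q = 0 → (3, 0)
  4p + 4q = 12 and p = 0 → (0, 3)

Vertices: (0, 0), (3, 0), (0, 3)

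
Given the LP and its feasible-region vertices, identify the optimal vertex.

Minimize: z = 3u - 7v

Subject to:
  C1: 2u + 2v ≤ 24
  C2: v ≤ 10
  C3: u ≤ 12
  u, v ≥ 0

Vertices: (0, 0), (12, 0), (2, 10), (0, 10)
(0, 10) with z = -70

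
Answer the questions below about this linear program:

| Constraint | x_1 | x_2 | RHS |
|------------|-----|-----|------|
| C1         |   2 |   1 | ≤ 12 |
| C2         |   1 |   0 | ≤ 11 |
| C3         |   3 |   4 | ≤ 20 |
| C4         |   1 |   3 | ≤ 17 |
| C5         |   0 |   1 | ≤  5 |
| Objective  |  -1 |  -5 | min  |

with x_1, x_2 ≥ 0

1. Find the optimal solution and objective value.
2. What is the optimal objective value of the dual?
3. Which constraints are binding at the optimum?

1. x_1 = 0, x_2 = 5, z = -25
2. -25 (by strong duality, equal to the primal optimum)
3. C3, C5, x_1 ≥ 0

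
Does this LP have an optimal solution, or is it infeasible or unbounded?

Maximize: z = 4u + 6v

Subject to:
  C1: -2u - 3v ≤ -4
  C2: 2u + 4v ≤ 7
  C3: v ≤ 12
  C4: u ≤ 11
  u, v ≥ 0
The point (3.5, 0) satisfies every constraint, so the LP is feasible; the constraints give u ≤ 11 and v ≤ 12, which with u, v ≥ 0 keep the feasible region inside a bounded box. A feasible, bounded LP attains a finite optimum at a vertex.

Evaluating z = 4u + 6v at each vertex:
  (2, 0): z = 8
  (3.5, 0): z = 14
  (0, 1.75): z = 10.5
  (0, 1.333): z = 8

Bounded optimum: z* = 14 at (3.5, 0).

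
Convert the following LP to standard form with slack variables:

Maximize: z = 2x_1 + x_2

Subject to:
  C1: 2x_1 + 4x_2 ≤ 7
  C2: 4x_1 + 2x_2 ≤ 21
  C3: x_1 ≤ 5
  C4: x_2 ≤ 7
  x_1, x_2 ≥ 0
max z = 2x_1 + x_2

s.t.
  2x_1 + 4x_2 + s1 = 7
  4x_1 + 2x_2 + s2 = 21
  x_1 + s3 = 5
  x_2 + s4 = 7
  x_1, x_2, s1, s2, s3, s4 ≥ 0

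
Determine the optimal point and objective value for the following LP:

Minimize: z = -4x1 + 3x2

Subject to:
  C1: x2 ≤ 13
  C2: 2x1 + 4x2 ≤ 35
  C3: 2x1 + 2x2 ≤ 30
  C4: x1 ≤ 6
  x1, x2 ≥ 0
Each vertex is the intersection of two constraint boundaries that also satisfies all remaining constraints:
  x1 = 0 and x2 = 0 → (0, 0)
  x1 = 6 and x2 = 0 → (6, 0)
  2x1 + 4x2 = 35 and x1 = 6 → (6, 5.75)
  2x1 + 4x2 = 35 and x1 = 0 → (0, 8.75)

Evaluating z = -4x1 + 3x2 at each vertex:
  (0, 0): z = 0
  (6, 0): z = -24
  (6, 5.75): z = -6.75
  (0, 8.75): z = 26.25

The minimum is at (6, 0) with z = -24.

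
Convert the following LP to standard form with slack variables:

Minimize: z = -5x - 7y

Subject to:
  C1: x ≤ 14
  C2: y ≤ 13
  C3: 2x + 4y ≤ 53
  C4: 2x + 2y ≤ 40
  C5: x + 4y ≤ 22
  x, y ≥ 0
min z = -5x - 7y

s.t.
  x + s1 = 14
  y + s2 = 13
  2x + 4y + s3 = 53
  2x + 2y + s4 = 40
  x + 4y + s5 = 22
  x, y, s1, s2, s3, s4, s5 ≥ 0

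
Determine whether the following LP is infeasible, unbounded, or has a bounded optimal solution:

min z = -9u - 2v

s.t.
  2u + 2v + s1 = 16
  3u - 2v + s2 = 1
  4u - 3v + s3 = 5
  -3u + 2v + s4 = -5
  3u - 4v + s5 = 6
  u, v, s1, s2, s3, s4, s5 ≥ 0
The row 3u - 2v + s2 = 1 with s2 ≥ 0 requires 3u - 2v ≤ 1, while the row -3u + 2v + s4 = -5 with s4 ≥ 0 is equivalent to 3u - 2v ≥ 5. Together they would need 5 ≤ 3u - 2v ≤ 1, which is impossible since 5 > 1. No point satisfies all constraints.

Infeasible: no point satisfies all constraints simultaneously.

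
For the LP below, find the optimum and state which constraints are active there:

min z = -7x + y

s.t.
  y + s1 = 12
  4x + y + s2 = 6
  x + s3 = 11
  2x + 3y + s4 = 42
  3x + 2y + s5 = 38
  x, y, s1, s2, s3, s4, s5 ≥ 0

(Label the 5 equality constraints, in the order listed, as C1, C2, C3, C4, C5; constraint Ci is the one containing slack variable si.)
Optimal: x = 1.5, y = 0
Binding: C2, y ≥ 0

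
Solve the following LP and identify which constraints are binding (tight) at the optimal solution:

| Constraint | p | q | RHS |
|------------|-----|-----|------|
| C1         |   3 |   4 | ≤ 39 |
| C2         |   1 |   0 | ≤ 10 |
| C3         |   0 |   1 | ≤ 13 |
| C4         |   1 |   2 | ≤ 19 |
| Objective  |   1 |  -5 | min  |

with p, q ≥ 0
Optimal: p = 0, q = 9.5
Binding: C4, p ≥ 0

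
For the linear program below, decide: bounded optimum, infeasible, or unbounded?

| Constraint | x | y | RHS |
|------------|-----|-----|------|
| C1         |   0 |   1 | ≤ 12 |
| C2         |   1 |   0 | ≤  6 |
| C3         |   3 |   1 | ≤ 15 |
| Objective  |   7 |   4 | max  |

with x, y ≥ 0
The point (1, 12) satisfies every constraint, so the LP is feasible; the constraints give x ≤ 6 and y ≤ 12, which with x, y ≥ 0 keep the feasible region inside a bounded box. A feasible, bounded LP attains a finite optimum at a vertex.

The LP has an optimal solution: (1, 12) with z = 55.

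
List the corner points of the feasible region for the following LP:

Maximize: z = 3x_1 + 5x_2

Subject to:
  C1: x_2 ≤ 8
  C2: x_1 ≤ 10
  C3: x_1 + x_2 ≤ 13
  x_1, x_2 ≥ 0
Each vertex is the intersection of two constraint boundaries that also satisfies all remaining constraints:
  x_1 = 0 and x_2 = 0 → (0, 0)
  x_1 = 10 and x_2 = 0 → (10, 0)
  x_1 = 10 and x_1 + x_2 = 13 → (10, 3)
  x_2 = 8 and x_1 + x_2 = 13 → (5, 8)
  x_2 = 8 and x_1 = 0 → (0, 8)

Vertices: (0, 0), (10, 0), (10, 3), (5, 8), (0, 8)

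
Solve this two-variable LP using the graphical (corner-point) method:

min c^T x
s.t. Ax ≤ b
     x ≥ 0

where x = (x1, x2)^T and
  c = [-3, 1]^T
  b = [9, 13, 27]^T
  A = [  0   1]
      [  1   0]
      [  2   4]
Each vertex is the intersection of two constraint boundaries that also satisfies all remaining constraints:
  x1 = 0 and x2 = 0 → (0, 0)
  x1 = 13 and x2 = 0 → (13, 0)
  x1 = 13 and 2x1 + 4x2 = 27 → (13, 0.25)
  2x1 + 4x2 = 27 and x1 = 0 → (0, 6.75)

Evaluating z = -3x1 + x2 at each vertex:
  (0, 0): z = 0
  (13, 0): z = -39
  (13, 0.25): z = -38.75
  (0, 6.75): z = 6.75

The minimum is at (13, 0) with z = -39.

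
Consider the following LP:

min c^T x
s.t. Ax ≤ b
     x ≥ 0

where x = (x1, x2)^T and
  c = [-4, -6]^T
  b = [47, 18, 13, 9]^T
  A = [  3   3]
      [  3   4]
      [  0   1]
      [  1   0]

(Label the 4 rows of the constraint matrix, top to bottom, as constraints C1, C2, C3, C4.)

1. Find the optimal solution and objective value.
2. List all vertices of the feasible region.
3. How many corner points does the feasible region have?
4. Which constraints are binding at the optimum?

1. x1 = 0, x2 = 4.5, z = -27
2. (0, 0), (6, 0), (0, 4.5)
3. 3
4. C2, x1 ≥ 0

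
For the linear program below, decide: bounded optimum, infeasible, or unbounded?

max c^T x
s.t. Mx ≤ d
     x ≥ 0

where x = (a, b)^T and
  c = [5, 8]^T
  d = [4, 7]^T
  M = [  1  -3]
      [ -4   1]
Feasible point: (0, 0) satisfies every constraint, so the LP is feasible.
Direction d = (1, 1): for each constraint row a, a·d ≤ 0 —
  (1)(1) + (-3)(1) = -2 ≤ 0
  (-4)(1) + (1)(1) = -3 ≤ 0
and d ≥ 0, so (0, 0) + t·d stays feasible for every t ≥ 0. Along this ray z = 5a + 8b changes by 13 per unit t, so z → +∞.

The LP is unbounded; z can be made arbitrarily large.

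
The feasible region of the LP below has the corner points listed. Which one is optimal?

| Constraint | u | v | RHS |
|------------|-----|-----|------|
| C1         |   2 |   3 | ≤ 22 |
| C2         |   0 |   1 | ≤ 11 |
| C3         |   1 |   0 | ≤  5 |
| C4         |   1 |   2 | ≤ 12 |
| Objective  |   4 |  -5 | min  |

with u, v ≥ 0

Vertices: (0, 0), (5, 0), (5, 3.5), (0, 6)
Evaluating z = 4u - 5v at each vertex:
  (0, 0): z = 0
  (5, 0): z = 20
  (5, 3.5): z = 2.5
  (0, 6): z = -30

The smallest value is z = -30, attained at (0, 6).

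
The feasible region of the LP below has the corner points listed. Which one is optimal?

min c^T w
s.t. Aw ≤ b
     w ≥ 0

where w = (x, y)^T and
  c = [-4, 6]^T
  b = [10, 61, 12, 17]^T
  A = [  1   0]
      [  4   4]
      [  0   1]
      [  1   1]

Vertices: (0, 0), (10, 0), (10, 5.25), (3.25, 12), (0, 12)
(10, 0) with z = -40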